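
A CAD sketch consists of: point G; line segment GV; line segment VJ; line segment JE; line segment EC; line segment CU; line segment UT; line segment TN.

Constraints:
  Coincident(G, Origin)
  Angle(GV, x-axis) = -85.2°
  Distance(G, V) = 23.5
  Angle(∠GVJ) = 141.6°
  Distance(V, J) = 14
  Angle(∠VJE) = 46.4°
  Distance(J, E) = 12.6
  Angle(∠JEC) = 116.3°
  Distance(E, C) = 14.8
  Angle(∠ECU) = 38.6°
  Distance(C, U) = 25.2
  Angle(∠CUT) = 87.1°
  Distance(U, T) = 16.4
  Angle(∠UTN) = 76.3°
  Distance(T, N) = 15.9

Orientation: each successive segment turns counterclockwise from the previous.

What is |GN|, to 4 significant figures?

22.51

∠CUT = 87.1° gives UT at 24.80° from the x-axis; with |UT| = 16.4, T = (23.66, -30.26). ∠UTN = 76.3° gives TN at 128.5° from the x-axis; with |TN| = 15.9, N = (13.76, -17.81). Then |GN| = |N − G| = 22.51.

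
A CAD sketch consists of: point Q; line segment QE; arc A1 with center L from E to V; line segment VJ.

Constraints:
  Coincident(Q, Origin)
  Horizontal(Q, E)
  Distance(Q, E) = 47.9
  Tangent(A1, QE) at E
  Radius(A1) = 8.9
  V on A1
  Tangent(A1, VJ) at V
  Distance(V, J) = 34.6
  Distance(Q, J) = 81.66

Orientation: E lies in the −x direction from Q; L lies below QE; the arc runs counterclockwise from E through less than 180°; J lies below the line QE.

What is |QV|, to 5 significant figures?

55.304

Q is at the origin; QE is horizontal with |QE| = 47.9 and E on the −x side, so E = (-47.900, 0.0000). Tangency of A1 to QE means the radius LE is perpendicular to QE, so L = E + (0, -8.9) = (-47.900, -8.9000). Since LV ⟂ VJ (tangency), |LJ| = √(8.9² + 34.6²) = 35.726 regardless of where V sits on A1. So J lies on both circle(Q, 81.66) and circle(L, 35.726); the below-QE intersection is J = (-75.104, -32.058). V is the foot of the tangent from J: V = (-55.175, -3.7739).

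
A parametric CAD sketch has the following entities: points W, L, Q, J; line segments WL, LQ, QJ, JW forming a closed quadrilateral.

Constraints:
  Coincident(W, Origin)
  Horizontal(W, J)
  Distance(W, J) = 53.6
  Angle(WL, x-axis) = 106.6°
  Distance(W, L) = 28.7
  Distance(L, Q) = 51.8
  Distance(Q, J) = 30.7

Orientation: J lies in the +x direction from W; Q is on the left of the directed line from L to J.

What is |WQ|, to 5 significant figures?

52.356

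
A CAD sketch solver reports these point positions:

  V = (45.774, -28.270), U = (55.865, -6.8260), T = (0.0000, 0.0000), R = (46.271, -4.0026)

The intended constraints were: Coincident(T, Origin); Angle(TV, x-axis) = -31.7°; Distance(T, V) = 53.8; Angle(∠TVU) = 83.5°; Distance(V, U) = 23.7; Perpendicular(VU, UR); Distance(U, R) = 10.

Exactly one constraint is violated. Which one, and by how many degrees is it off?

Perpendicular(VU, UR) — off by 8.80°.

T = (0.00, 0.00) ✓; TV at -31.70° ✓; |TV| = 53.80 ✓; ∠TVU = 83.50° ✓; |VU| = 23.70 ✓; ∠(VU, UR) = 98.80° ✗; |UR| = 10.00 ✓.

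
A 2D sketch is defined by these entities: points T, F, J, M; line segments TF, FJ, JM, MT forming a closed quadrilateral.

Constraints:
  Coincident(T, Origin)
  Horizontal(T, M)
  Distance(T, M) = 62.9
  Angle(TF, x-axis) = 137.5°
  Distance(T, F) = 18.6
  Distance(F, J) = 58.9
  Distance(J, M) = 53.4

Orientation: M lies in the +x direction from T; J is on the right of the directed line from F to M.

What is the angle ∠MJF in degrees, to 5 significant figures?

87.328°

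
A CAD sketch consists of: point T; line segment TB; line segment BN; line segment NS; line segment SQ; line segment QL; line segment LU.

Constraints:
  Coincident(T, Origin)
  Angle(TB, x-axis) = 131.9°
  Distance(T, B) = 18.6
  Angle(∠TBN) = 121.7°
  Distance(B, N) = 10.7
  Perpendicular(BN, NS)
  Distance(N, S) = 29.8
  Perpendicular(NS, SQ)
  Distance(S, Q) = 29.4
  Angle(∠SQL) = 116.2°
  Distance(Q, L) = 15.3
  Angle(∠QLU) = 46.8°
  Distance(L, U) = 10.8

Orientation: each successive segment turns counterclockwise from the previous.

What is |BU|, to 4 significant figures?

24.47

T is at the origin; TB runs at 131.9° with length 18.6, so B = (-12.42, 13.84). ∠TBN = 121.7° gives BN at -169.8° from the x-axis; with |BN| = 10.7, N = (-22.95, 11.95). BN is perpendicular to NS, so NS runs at -79.80°; with |NS| = 29.8, S = (-17.68, -17.38). NS ⟂ SQ, so SQ runs at 10.20°; with |SQ| = 29.4, Q = (11.26, -12.17). ∠SQL = 116.2° gives QL at 74.00° from the x-axis; with |QL| = 15.3, L = (15.48, 2.534). ∠QLU = 46.8° gives LU at -152.8° from the x-axis; with |LU| = 10.8, U = (5.871, -2.403). Then |BU| = |U − B| = 24.47.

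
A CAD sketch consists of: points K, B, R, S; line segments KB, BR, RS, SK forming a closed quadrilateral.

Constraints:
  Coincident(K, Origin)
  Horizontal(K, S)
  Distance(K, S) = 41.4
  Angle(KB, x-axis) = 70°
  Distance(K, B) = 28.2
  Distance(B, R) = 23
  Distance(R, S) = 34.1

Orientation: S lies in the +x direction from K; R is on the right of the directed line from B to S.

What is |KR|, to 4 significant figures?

8.311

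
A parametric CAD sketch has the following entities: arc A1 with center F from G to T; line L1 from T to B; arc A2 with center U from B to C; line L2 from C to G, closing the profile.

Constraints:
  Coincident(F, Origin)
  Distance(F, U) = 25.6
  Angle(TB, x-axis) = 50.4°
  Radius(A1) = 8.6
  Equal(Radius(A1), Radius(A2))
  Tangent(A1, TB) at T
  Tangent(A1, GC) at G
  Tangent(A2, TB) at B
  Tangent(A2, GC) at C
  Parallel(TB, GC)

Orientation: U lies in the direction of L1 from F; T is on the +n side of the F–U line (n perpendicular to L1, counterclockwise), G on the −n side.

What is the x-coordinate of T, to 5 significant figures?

-6.6264

The slot axis is L1's direction at 50.4°, so u = (cos 50.4°, sin 50.4°) = (0.63742, 0.77051) and n = (−sin 50.4°, cos 50.4°) = (-0.77051, 0.63742). F is at the origin and U lies 25.6 along u from F, so U = 25.6·u = (16.318, 19.725). Tangency of A1 to both parallel lines with radius 8.6 puts T and G at F ± 8.6·n: T = (-6.6264, 5.4818), G = (6.6264, -5.4818). So T.x = -6.6264.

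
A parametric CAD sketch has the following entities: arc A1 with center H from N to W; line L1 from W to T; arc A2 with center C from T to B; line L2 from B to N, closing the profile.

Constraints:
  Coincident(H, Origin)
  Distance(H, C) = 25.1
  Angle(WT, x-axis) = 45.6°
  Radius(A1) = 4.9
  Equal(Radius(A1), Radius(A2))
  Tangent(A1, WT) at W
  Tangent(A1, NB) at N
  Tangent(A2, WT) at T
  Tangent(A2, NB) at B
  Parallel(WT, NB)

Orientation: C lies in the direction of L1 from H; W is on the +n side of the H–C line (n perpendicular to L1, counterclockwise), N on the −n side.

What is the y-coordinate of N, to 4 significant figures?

-3.428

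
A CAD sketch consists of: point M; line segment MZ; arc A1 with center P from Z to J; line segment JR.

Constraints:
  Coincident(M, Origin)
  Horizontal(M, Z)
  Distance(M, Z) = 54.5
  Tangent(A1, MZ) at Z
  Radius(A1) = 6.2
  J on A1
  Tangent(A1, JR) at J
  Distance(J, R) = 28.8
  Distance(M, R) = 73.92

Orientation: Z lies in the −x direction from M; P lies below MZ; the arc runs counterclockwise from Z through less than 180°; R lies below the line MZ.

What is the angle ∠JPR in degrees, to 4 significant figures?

77.85°

Checks: |PZ| = 6.200 ✓; |PJ| = 6.200 ✓; ∠(PJ, JR) = 90.00° ✓; |JR| = 28.80 ✓; |MR| = 73.92 ✓.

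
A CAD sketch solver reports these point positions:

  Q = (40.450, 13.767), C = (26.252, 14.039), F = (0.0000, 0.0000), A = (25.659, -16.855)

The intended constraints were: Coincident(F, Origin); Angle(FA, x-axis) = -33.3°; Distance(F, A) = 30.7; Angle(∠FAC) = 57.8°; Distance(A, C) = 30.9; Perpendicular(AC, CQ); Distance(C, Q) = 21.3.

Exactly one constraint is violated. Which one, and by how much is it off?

Distance(C, Q) = 21.3 — off by 7.10.

F = (0.00, 0.00) ✓; FA at -33.30° ✓; |FA| = 30.70 ✓; ∠FAC = 57.80° ✓; |AC| = 30.90 ✓; ∠(AC, CQ) = 90.00° ✓; |CQ| = 14.20 ✗.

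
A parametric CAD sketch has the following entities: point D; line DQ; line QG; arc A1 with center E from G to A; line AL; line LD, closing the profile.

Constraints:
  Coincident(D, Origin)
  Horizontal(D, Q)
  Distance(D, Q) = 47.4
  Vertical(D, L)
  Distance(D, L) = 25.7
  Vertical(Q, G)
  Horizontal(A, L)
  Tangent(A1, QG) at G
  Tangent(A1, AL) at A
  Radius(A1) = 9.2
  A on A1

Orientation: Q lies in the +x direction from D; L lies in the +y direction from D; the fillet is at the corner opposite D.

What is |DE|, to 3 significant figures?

41.6

DL is vertical with |DL| = 25.7 and L on the +y side, so L = (0.00, 25.7). The virtual corner opposite D is at (47.4, 25.7). The tangent condition forces EG to be normal to QG and the tangent condition forces EA to be normal to AL, with radius 9.2, so the center E sits 9.2 in from both sides at E = (38.2, 16.5). Then |DE| = |E − D| = 41.6.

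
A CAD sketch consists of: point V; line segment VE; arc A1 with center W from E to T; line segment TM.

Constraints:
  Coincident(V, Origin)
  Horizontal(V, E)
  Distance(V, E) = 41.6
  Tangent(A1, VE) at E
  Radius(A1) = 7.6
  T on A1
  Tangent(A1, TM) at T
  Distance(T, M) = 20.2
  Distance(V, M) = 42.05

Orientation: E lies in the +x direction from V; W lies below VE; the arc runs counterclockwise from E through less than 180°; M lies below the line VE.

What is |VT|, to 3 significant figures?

34.7

Checks: ∠(WE, EV) = 90.00° ✓; |WT| = 7.600 ✓; ∠(WT, TM) = 90.00° ✓; |TM| = 20.20 ✓; |VM| = 42.05 ✓.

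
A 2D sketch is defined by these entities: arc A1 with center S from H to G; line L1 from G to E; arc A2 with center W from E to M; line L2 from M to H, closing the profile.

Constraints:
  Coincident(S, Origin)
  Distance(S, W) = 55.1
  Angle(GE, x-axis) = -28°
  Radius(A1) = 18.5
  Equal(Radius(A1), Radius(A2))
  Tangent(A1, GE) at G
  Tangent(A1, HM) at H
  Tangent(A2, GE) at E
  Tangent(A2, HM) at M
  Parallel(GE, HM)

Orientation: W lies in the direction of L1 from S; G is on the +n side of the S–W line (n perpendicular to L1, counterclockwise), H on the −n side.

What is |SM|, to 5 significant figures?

58.123

The slot axis is L1's direction at -28.0°, so u = (cos -28.0°, sin -28.0°) = (0.88295, -0.46947) and n = (−sin -28.0°, cos -28.0°) = (0.46947, 0.88295). S is at the origin and W lies 55.1 along u from S, so W = 55.1·u = (48.650, -25.868). Tangency of A1 to both parallel lines with radius 18.5 puts G and H at S ± 18.5·n: G = (8.6852, 16.335), H = (-8.6852, -16.335). Equal radii place E and M the same way about W: E = W + 18.5·n = (57.336, -9.5334), M = W − 18.5·n = (39.965, -42.202). Then |SM| = |M − S| = 58.123.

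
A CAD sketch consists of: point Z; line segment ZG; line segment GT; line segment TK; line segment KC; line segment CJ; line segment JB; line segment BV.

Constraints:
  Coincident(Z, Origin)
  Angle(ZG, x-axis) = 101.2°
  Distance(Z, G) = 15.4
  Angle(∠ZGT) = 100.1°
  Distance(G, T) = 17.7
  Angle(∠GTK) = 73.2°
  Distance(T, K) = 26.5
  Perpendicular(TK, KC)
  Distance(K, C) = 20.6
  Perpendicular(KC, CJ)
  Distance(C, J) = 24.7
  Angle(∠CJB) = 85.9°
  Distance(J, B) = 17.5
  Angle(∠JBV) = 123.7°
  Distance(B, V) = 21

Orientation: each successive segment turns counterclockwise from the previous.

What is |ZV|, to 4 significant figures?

22.39

Z is at the origin; ZG runs at 101.2° with length 15.4, so G = (-2.991, 15.11). ∠ZGT = 100.1° gives GT at -178.9° from the x-axis; with |GT| = 17.7, T = (-20.69, 14.77). ∠GTK = 73.2° gives TK at -72.10° from the x-axis; with |TK| = 26.5, K = (-12.54, -10.45). TK is perpendicular to KC, so KC runs at 17.90°; with |KC| = 20.6, C = (7.060, -4.119). The perpendicularity gives CJ at right angles to KC, so CJ runs at 107.9°; with |CJ| = 24.7, J = (-0.5319, 19.39). ∠CJB = 85.9° gives JB at -158.0° from the x-axis; with |JB| = 17.5, B = (-16.76, 12.83). ∠JBV = 123.7° gives BV at -101.7° from the x-axis; with |BV| = 21.0, V = (-21.02, -7.734). Then |ZV| = |V − Z| = 22.39.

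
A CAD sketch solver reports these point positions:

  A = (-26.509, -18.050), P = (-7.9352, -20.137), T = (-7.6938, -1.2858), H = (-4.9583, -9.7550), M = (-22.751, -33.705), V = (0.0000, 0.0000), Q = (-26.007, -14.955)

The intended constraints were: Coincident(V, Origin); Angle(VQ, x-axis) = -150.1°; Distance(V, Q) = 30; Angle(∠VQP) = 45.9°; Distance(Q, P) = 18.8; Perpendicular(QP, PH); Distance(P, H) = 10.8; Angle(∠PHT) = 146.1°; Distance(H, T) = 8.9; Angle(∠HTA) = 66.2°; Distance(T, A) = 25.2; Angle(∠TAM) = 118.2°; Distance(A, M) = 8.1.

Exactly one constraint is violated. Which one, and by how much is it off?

Distance(A, M) = 8.1 — off by 8.00.

V = (0.00, 0.00) ✓; VQ at -150.1° ✓; |VQ| = 30.00 ✓; ∠VQP = 45.90° ✓; |QP| = 18.80 ✓; ∠(QP, PH) = 90.00° ✓; |PH| = 10.80 ✓; ∠PHT = 146.1° ✓; |HT| = 8.900 ✓; ∠HTA = 66.20° ✓; |TA| = 25.20 ✓; ∠TAM = 118.2° ✓; |AM| = 16.10 ✗.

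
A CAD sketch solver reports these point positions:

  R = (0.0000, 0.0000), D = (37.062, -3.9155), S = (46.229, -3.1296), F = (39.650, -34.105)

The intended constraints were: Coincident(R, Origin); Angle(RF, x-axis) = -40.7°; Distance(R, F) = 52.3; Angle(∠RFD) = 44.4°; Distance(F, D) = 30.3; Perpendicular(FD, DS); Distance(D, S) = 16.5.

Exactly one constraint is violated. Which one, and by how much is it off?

Distance(D, S) = 16.5 — off by 7.30.

R = (0.00, 0.00) ✓; RF at -40.70° ✓; |RF| = 52.30 ✓; ∠RFD = 44.40° ✓; |FD| = 30.30 ✓; ∠(FD, DS) = 90.00° ✓; |DS| = 9.201 ✗.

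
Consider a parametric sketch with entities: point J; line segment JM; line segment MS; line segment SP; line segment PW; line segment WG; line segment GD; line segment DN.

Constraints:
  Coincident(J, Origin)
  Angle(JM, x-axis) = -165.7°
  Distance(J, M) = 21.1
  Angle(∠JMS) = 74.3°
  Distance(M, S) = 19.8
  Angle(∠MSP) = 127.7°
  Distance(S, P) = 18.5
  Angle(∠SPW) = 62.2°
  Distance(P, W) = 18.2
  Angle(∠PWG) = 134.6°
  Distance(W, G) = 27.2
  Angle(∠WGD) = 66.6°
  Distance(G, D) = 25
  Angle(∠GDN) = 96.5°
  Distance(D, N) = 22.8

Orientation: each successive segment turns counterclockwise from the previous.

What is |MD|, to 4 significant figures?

16.57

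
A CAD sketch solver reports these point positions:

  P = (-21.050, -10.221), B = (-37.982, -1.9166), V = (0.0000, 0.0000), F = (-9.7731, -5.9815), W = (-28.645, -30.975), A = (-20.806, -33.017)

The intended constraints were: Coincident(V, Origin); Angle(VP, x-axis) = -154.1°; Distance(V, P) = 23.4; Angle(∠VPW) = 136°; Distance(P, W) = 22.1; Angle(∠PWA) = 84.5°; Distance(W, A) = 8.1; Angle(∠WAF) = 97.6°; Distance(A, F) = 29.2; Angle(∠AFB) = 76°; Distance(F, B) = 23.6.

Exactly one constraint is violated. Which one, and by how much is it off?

Distance(F, B) = 23.6 — off by 4.90.

V = (0.00, 0.00) ✓; VP at -154.1° ✓; |VP| = 23.40 ✓; ∠VPW = 136.0° ✓; |PW| = 22.10 ✓; ∠PWA = 84.50° ✓; |WA| = 8.101 ✓; ∠WAF = 97.60° ✓; |AF| = 29.20 ✓; ∠AFB = 76.00° ✓; |FB| = 28.50 ✗.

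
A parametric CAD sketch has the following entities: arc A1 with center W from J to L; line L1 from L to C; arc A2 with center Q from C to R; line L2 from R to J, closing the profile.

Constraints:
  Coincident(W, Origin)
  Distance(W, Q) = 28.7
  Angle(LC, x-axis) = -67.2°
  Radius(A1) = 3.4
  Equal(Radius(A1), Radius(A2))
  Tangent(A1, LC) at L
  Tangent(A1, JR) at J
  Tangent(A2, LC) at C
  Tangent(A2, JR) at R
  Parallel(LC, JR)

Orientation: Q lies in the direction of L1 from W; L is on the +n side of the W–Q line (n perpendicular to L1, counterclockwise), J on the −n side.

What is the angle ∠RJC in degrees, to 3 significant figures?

13.3°

Tangency of A1 to both parallel lines with radius 3.4 puts L and J at W ± 3.4·n: L = (3.13, 1.32), J = (-3.13, -1.32). Equal radii place C and R the same way about Q: C = Q + 3.4·n = (14.3, -25.1), R = Q − 3.4·n = (7.99, -27.8). Then cos ∠RJC = JR·JC / (|JR||JC|), giving 13.3°.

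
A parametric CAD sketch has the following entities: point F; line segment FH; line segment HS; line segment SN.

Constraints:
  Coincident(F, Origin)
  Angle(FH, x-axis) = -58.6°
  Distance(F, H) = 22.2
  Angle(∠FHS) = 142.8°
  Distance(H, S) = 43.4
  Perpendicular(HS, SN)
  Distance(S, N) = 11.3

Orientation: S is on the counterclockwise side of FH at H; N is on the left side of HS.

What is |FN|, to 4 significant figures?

61.12

F is at the origin; FH runs at -58.6° with length 22.2, so H = 22.2·(cos -58.6°, sin -58.6°) = (11.57, -18.95). ∠FHS = 142.8°, so HS runs at -58.6° + (180° − 142.8°) = -21.40° from the x-axis; with |HS| = 43.4, S = H + 43.4·(cos -21.40°, sin -21.40°) = (51.97, -34.78). HS is perpendicular to SN; with |SN| = 11.3 on the left of HS, N = S + 11.3·(0.3649, 0.9311) = (56.10, -24.26). Then |FN| = |N − F| = 61.12.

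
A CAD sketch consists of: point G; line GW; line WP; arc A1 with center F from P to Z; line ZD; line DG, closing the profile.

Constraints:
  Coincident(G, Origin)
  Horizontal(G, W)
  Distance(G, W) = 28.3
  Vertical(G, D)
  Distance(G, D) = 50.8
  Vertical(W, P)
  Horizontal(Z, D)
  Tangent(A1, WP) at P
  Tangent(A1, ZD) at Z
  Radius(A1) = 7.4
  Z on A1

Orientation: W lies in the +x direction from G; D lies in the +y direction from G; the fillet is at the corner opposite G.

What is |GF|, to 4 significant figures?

48.17

G and D share the same x with |GD| = 50.8 and D on the +y side, so D = (0.000, 50.80). The virtual corner opposite G is at (28.30, 50.80). A1 meets WP tangentially, so FP is at right angles to WP and A1 meets ZD tangentially, so FZ is at right angles to ZD, with radius 7.4, so the center F sits 7.4 in from both sides at F = (20.90, 43.40). Then |GF| = |F − G| = 48.17.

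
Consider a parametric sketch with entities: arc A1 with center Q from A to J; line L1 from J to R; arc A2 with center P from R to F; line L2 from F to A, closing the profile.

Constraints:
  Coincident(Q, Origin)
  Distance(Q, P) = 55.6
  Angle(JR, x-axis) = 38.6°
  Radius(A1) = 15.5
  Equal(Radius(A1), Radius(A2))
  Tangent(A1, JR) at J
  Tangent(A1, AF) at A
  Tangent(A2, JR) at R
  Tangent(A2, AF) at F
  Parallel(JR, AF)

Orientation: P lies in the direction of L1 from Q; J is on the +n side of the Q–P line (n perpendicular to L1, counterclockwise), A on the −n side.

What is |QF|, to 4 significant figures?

57.72

The slot axis is L1's direction at 38.6°, so u = (cos 38.6°, sin 38.6°) = (0.7815, 0.6239) and n = (−sin 38.6°, cos 38.6°) = (-0.6239, 0.7815). Q is at the origin and P lies 55.6 along u from Q, so P = 55.6·u = (43.45, 34.69). Tangency of A1 to both parallel lines with radius 15.5 puts J and A at Q ± 15.5·n: J = (-9.670, 12.11), A = (9.670, -12.11). Equal radii place R and F the same way about P: R = P + 15.5·n = (33.78, 46.80), F = P − 15.5·n = (53.12, 22.57). Then |QF| = |F − Q| = 57.72.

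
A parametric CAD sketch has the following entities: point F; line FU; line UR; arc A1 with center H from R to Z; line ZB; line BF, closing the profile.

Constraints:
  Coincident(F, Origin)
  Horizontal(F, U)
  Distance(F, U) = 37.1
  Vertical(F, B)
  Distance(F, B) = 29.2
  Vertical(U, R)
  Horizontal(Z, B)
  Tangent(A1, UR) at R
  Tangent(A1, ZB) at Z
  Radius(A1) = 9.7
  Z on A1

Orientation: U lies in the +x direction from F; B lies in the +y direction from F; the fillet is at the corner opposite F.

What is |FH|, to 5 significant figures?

33.630

F and B share the same x with |FB| = 29.2 and B on the +y side, so B = (0.0000, 29.200). The virtual corner opposite F is at (37.100, 29.200). A1 meets UR tangentially, so HR is at right angles to UR and the tangent condition forces HZ to be normal to ZB, with radius 9.7, so the center H sits 9.7 in from both sides at H = (27.400, 19.500). Then |FH| = |H − F| = 33.630.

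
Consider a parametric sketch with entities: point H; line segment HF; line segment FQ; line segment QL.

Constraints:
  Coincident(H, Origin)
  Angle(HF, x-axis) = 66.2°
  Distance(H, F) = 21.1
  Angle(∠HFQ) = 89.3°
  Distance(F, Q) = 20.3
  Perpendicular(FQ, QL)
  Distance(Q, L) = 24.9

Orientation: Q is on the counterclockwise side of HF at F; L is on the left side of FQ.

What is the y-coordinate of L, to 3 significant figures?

4.37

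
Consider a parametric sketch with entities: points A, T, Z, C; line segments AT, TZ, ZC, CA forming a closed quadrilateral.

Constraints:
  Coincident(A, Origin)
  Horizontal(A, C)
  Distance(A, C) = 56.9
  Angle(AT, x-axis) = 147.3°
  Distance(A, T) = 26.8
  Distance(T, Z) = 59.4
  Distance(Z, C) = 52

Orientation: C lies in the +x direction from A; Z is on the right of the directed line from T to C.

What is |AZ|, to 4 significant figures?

34.82

A is at the origin; AC is horizontal with |AC| = 56.9 and C in +x, so C = (56.9, 0). AT runs at 147.3° with |AT| = 26.8, so T = (-22.55, 14.48). Z is determined by |TZ| = 59.4 and |ZC| = 52.0 together: it lies at the intersection of circle(T, 59.4) and circle(C, 52.0). With |TC| = 80.76, the foot of the radical line on TC is 45.48 from T and the perpendicular offset is √(59.4² − 45.48²) = 38.20. Taking the right-of-TC solution: Z = (15.35, -31.26).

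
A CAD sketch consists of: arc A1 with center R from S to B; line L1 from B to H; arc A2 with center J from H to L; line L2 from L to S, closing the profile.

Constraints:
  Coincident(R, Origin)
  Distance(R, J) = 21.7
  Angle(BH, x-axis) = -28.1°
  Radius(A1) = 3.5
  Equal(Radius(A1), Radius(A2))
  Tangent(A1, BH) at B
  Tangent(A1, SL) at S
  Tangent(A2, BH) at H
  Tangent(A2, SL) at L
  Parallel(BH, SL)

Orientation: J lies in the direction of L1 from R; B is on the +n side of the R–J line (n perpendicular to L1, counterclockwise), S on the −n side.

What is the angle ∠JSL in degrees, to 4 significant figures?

9.162°

Tangency of A1 to both parallel lines with radius 3.5 puts B and S at R ± 3.5·n: B = (1.649, 3.087), S = (-1.649, -3.087). Equal radii place H and L the same way about J: H = J + 3.5·n = (20.79, -7.134), L = J − 3.5·n = (17.49, -13.31). Then cos ∠JSL = SJ·SL / (|SJ||SL|), giving 9.162°.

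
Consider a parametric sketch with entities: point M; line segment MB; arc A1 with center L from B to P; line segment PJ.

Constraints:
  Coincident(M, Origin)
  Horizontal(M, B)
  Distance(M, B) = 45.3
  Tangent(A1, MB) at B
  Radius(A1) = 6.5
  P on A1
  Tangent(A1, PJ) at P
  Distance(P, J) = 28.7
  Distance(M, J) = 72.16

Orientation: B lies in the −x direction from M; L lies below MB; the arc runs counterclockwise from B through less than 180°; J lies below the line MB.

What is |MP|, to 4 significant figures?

50.66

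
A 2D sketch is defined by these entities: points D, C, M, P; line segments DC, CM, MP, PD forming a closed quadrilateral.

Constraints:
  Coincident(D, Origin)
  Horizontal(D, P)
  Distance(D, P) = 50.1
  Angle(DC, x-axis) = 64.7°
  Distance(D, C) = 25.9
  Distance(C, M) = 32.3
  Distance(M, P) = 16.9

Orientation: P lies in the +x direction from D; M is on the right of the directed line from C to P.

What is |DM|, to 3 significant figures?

33.2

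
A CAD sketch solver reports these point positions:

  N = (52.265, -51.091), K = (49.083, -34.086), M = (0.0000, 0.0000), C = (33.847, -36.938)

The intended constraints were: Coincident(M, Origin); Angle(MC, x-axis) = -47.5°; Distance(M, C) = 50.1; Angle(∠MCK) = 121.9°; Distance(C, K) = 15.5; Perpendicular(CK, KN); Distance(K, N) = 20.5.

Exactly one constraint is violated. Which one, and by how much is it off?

Distance(K, N) = 20.5 — off by 3.20.

M = (0.00, 0.00) ✓; MC at -47.50° ✓; |MC| = 50.10 ✓; ∠MCK = 121.9° ✓; |CK| = 15.50 ✓; ∠(CK, KN) = 90.00° ✓; |KN| = 17.30 ✗.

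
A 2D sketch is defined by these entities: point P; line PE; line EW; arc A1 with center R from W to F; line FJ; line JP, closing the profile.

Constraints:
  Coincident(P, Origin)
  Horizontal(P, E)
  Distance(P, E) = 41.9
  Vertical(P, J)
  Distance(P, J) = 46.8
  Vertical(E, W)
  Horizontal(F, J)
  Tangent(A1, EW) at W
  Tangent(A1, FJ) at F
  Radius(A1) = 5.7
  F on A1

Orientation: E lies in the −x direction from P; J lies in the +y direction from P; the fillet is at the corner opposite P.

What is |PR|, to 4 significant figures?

54.77

P and J share the same x with |PJ| = 46.8 and J on the +y side, so J = (0.000, 46.80). The virtual corner opposite P is at (-41.90, 46.80). Since A1 is tangent to EW there, RW ⟂ EW and tangency of A1 to FJ means the radius RF is perpendicular to FJ, with radius 5.7, so the center R sits 5.7 in from both sides at R = (-36.20, 41.10). Then |PR| = |R − P| = 54.77.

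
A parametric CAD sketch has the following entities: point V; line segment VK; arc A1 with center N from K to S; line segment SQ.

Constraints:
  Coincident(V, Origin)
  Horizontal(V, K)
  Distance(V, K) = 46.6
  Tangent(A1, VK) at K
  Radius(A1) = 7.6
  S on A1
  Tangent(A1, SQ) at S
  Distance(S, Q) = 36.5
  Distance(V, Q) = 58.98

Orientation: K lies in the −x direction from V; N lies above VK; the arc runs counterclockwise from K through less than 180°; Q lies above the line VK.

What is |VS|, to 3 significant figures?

39.7

V is at the origin; VK is horizontal with |VK| = 46.6 and K on the −x side, so K = (-46.6, 0.00). Since A1 is tangent to VK there, NK ⟂ VK, so N = K + (0, 7.6) = (-46.6, 7.60). Since NS ⟂ SQ (tangency), |NQ| = √(7.6² + 36.5²) = 37.3 regardless of where S sits on A1. So Q lies on both circle(V, 58.98) and circle(N, 37.3); the above-VK intersection is Q = (-39.1, 44.1). S is the foot of the tangent from Q: S = (-39.0, 7.63).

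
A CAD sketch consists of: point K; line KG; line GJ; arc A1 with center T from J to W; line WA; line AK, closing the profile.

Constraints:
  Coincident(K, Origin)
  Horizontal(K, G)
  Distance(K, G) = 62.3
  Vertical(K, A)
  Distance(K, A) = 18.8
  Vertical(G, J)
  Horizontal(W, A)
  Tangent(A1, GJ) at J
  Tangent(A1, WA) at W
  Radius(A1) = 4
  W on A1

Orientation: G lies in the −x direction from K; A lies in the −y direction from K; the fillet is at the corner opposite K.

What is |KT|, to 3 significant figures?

60.1

KA is vertical with |KA| = 18.8 and A on the −y side, so A = (0.00, -18.8). The virtual corner opposite K is at (-62.3, -18.8). A1 meets GJ tangentially, so TJ is at right angles to GJ and tangency of A1 to WA means the radius TW is perpendicular to WA, with radius 4.0, so the center T sits 4.0 in from both sides at T = (-58.3, -14.8). Then |KT| = |T − K| = 60.1.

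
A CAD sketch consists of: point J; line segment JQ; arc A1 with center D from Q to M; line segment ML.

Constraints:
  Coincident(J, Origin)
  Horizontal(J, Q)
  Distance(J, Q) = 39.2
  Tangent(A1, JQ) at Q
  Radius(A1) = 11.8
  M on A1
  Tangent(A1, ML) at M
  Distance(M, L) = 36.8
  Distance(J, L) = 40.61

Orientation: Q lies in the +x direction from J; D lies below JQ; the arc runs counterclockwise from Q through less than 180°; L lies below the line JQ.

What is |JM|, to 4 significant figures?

29.44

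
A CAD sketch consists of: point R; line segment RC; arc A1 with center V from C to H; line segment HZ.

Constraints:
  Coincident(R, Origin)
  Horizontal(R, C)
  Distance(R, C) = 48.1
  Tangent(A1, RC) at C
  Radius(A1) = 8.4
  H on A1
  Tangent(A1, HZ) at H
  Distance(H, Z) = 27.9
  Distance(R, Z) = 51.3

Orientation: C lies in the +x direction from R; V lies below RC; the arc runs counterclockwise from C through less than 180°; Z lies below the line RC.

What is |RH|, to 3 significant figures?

40.5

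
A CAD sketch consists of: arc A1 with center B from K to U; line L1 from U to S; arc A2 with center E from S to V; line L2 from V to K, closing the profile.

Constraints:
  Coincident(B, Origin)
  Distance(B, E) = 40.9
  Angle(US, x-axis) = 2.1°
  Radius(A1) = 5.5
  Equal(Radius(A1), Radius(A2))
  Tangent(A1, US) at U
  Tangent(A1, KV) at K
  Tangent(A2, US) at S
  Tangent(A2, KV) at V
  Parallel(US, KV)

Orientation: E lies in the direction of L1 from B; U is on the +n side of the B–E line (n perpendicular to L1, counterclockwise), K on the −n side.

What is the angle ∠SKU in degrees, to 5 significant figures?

74.947°

Tangency of A1 to both parallel lines with radius 5.5 puts U and K at B ± 5.5·n: U = (-0.20154, 5.4963), K = (0.20154, -5.4963). Equal radii place S and V the same way about E: S = E + 5.5·n = (40.671, 6.9950), V = E − 5.5·n = (41.074, -3.9976). Then cos ∠SKU = KS·KU / (|KS||KU|), giving 74.947°.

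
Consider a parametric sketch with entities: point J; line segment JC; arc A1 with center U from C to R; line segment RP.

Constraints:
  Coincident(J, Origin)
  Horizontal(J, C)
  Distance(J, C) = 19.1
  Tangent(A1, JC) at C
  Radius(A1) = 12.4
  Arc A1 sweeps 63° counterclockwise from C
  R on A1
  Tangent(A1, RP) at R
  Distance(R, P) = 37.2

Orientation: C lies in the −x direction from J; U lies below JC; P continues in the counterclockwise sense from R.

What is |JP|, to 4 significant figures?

61.69

J is at the origin; JC is horizontal with |JC| = 19.1 and C on the −x side, so C = (-19.10, 0.000). A1 meets JC tangentially, so UC is at right angles to JC, so U = C + (0, -12.4) = (-19.10, -12.40). On A1, C sits at bearing 90° from U; a 63° counterclockwise sweep puts R at bearing 153°, so R = U + 12.4·(cos 153°, sin 153°) = (-30.15, -6.771). Since A1 is tangent to RP there, UR ⟂ RP, so RP runs along (−sin 153°, cos 153°); with |RP| = 37.2, P = (-47.04, -39.92). Then |JP| = |P − J| = 61.69.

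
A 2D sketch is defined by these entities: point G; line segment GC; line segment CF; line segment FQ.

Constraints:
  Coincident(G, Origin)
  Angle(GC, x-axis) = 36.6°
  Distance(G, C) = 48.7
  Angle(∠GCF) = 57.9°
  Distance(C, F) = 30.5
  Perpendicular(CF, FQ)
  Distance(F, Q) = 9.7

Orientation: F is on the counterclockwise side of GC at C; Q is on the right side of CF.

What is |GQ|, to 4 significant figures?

51.16

G is at the origin; GC runs at 36.6° with length 48.7, so C = 48.7·(cos 36.6°, sin 36.6°) = (39.10, 29.04). ∠GCF = 57.9°, so CF runs at 36.6° + (180° − 57.9°) = 158.7° from the x-axis; with |CF| = 30.5, F = C + 30.5·(cos 158.7°, sin 158.7°) = (10.68, 40.12). The perpendicularity gives FQ at right angles to CF; with |FQ| = 9.7 on the right of CF, Q = F + 9.7·(0.3633, 0.9317) = (14.20, 49.15). Then |GQ| = |Q − G| = 51.16.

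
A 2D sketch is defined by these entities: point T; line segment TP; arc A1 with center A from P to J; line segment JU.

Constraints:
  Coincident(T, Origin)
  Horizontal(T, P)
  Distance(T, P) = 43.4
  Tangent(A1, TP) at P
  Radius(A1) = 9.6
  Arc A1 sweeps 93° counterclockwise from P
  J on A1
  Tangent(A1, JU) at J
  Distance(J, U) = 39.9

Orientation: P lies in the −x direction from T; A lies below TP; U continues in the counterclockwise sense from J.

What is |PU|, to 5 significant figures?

50.507

On A1, P sits at bearing 90° from A; a 93° counterclockwise sweep puts J at bearing 183°, so J = A + 9.6·(cos 183°, sin 183°) = (-52.987, -10.102). A1 meets JU tangentially, so AJ is at right angles to JU, so JU runs along (−sin 183°, cos 183°); with |JU| = 39.9, U = (-50.899, -49.948). Then |PU| = |U − P| = 50.507.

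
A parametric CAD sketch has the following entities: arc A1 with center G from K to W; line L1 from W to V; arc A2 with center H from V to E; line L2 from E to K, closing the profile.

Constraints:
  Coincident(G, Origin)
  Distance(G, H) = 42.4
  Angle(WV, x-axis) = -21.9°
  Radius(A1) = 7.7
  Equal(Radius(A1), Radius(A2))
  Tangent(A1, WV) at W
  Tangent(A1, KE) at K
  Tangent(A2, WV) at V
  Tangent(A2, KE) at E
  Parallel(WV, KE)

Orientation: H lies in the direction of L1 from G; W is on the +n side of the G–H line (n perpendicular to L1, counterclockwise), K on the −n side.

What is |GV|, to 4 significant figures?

43.09

The slot axis is L1's direction at -21.9°, so u = (cos -21.9°, sin -21.9°) = (0.9278, -0.3730) and n = (−sin -21.9°, cos -21.9°) = (0.3730, 0.9278). G is at the origin and H lies 42.4 along u from G, so H = 42.4·u = (39.34, -15.81). Tangency of A1 to both parallel lines with radius 7.7 puts W and K at G ± 7.7·n: W = (2.872, 7.144), K = (-2.872, -7.144). Equal radii place V and E the same way about H: V = H + 7.7·n = (42.21, -8.670), E = H − 7.7·n = (36.47, -22.96). Then |GV| = |V − G| = 43.09.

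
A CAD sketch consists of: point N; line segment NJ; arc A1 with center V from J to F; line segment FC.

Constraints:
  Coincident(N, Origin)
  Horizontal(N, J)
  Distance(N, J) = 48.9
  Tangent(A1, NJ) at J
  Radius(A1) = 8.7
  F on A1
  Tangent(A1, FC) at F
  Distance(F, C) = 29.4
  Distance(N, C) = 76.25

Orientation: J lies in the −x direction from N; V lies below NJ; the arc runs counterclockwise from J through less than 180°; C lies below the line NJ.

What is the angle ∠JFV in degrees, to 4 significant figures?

57.82°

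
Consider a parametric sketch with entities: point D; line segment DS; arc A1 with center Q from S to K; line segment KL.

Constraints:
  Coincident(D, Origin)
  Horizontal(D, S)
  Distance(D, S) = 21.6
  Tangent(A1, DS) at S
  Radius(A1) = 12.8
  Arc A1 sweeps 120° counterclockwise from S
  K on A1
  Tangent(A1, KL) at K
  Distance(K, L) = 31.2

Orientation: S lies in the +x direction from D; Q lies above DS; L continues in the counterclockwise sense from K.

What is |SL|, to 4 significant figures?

46.44

D is at the origin; DS is horizontal with |DS| = 21.6 and S on the +x side, so S = (21.60, 0.000). Since A1 is tangent to DS there, QS ⟂ DS, so Q = S + (0, 12.8) = (21.60, 12.80). On A1, S sits at bearing -90° from Q; a 120° counterclockwise sweep puts K at bearing 30°, so K = Q + 12.8·(cos 30°, sin 30°) = (32.69, 19.20). Tangency of A1 to KL means the radius QK is perpendicular to KL, so KL runs along (−sin 30°, cos 30°); with |KL| = 31.2, L = (17.09, 46.22). Then |SL| = |L − S| = 46.44.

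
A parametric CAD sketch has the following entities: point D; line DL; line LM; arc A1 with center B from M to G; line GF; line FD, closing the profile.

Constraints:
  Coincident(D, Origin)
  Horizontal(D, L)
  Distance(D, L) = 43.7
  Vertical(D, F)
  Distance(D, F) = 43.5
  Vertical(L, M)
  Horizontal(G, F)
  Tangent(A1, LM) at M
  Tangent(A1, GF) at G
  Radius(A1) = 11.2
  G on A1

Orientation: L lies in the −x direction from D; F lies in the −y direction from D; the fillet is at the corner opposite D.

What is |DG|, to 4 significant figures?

54.30

D is at the origin; D and L share the same y with |DL| = 43.7 and L on the −x side, so L = (-43.70, 0.000). D and F share the same x with |DF| = 43.5 and F on the −y side, so F = (0.000, -43.50). The virtual corner opposite D is at (-43.70, -43.50). The tangent condition forces BM to be normal to LM and tangency of A1 to GF means the radius BG is perpendicular to GF, with radius 11.2, so the center B sits 11.2 in from both sides at B = (-32.50, -32.30). That places the tangent points at M = (-43.70, -32.30) on LM and G = (-32.50, -43.50) on GF. Then |DG| = |G − D| = 54.30.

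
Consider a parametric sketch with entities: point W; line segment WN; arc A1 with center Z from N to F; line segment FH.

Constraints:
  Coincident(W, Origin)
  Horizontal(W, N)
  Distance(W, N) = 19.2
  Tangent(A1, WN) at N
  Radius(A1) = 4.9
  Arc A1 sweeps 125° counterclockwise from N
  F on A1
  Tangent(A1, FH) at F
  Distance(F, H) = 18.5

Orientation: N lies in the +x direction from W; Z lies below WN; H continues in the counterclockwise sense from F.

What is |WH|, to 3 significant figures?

34.5

W is at the origin; W and N share the same y with |WN| = 19.2 and N on the +x side, so N = (19.2, 0.00). The tangent condition forces ZN to be normal to WN, so Z = N + (0, -4.9) = (19.2, -4.90). On A1, N sits at bearing 90° from Z; a 125° counterclockwise sweep puts F at bearing 215°, so F = Z + 4.9·(cos 215°, sin 215°) = (15.2, -7.71). The tangent condition forces ZF to be normal to FH, so FH runs along (−sin 215°, cos 215°); with |FH| = 18.5, H = (25.8, -22.9). Then |WH| = |H − W| = 34.5.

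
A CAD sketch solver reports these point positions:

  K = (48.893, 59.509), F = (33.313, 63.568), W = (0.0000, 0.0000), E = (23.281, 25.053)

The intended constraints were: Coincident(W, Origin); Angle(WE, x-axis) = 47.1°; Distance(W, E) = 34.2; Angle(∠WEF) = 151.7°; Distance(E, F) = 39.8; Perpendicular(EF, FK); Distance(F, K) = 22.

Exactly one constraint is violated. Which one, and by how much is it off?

Distance(F, K) = 22 — off by 5.90.

W = (0.00, 0.00) ✓; WE at 47.10° ✓; |WE| = 34.20 ✓; ∠WEF = 151.7° ✓; |EF| = 39.80 ✓; ∠(EF, FK) = 90.00° ✓; |FK| = 16.10 ✗.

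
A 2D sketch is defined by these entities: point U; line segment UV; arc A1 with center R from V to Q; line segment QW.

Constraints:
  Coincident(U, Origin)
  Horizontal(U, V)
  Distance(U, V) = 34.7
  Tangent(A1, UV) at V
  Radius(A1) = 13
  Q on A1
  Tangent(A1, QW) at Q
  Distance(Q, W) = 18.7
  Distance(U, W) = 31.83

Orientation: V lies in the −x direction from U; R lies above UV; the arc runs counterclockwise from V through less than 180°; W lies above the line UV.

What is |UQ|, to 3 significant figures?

24.1

Checks: |RQ| = 13.00 ✓; ∠(RQ, QW) = 90.00° ✓; |QW| = 18.70 ✓; |UW| = 31.83 ✓.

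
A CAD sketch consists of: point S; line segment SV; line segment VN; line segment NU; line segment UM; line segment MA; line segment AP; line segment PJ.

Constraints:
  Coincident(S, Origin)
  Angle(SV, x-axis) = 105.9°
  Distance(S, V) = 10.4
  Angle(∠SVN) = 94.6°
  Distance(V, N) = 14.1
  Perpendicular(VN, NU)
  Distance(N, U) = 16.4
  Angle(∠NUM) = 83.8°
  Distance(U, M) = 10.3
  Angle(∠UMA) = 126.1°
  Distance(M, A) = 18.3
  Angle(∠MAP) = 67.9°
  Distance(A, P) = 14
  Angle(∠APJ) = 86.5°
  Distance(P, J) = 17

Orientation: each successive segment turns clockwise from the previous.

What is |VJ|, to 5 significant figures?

17.528

∠MAP = 67.9° gives AP at 28.300° from the x-axis; with |AP| = 14.0, P = (4.3467, 15.337). ∠APJ = 86.5° gives PJ at -65.200° from the x-axis; with |PJ| = 17.0, J = (11.477, -0.095603). Then |VJ| = |J − V| = 17.528.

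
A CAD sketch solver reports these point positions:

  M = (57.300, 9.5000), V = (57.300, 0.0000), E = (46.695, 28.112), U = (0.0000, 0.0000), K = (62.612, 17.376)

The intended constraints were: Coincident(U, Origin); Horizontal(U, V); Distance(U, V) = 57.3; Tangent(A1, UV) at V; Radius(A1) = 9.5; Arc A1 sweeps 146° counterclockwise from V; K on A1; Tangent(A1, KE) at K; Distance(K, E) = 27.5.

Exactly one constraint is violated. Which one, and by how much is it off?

Distance(K, E) = 27.5 — off by 8.30.

U = (0.00, 0.00) ✓; U.y = 0.00, V.y = 0.00 ✓; |UV| = 57.30 ✓; ∠(MV, VU) = 90.00° ✓; |MV| = 9.500 ✓; bearing(M→K) − bearing(M→V) = 146.0° ✓; |MK| = 9.500 ✓; ∠(MK, KE) = 90.00° ✓; |KE| = 19.20 ✗.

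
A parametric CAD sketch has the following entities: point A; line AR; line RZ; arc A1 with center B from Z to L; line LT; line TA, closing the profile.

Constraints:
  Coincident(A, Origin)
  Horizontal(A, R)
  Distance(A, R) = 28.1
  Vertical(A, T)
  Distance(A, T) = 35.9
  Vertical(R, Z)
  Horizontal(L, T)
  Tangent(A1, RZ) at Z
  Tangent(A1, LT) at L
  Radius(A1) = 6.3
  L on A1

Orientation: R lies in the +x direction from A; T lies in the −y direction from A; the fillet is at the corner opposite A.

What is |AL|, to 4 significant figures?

42.00

A is at the origin; A and R share the same y with |AR| = 28.1 and R on the +x side, so R = (28.10, 0.000). AT is vertical with |AT| = 35.9 and T on the −y side, so T = (0.000, -35.90). The virtual corner opposite A is at (28.10, -35.90). A1 meets RZ tangentially, so BZ is at right angles to RZ and A1 meets LT tangentially, so BL is at right angles to LT, with radius 6.3, so the center B sits 6.3 in from both sides at B = (21.80, -29.60). That places the tangent points at Z = (28.10, -29.60) on RZ and L = (21.80, -35.90) on LT. Then |AL| = |L − A| = 42.00.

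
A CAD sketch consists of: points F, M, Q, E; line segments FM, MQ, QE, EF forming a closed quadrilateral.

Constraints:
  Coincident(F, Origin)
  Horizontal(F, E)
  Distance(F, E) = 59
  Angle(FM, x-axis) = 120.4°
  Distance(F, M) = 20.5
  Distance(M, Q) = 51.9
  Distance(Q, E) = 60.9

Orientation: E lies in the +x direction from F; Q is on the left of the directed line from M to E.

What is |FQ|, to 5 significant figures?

59.550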